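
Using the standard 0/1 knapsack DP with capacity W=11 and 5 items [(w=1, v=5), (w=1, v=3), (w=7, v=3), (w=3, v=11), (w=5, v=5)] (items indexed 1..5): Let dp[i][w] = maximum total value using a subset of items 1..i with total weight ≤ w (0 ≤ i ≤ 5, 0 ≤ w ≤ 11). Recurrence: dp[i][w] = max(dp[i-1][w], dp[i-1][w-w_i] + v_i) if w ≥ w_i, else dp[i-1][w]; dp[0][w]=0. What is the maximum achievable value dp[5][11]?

24

i\w   0   1   2   3   4   5   6   7   8   9  10  11
  0   0   0   0   0   0   0   0   0   0   0   0   0
  1   0   5   5   5   5   5   5   5   5   5   5   5
  2   0   5   8   8   8   8   8   8   8   8   8   8
  3   0   5   8   8   8   8   8   8   8  11  11  11
  4   0   5   8  11  16  19  19  19  19  19  19  19
  5   0   5   8  11  16  19  19  19  19  21  24  24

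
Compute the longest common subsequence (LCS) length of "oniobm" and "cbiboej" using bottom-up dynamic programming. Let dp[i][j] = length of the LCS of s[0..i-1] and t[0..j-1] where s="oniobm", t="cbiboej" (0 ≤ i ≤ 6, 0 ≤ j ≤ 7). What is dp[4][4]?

   ''  c  b  i  b  o  e  j
''  0  0  0  0  0  0  0  0
 o  0  0  0  0  0  1  1  1
 n  0  0  0  0  0  1  1  1
 i  0  0  0  1  1  1  1  1
 o  0  0  0  1  1  2  2  2
 b  0  0  1  1  2  2  2  2
 m  0  0  1  1  2  2  2  2

1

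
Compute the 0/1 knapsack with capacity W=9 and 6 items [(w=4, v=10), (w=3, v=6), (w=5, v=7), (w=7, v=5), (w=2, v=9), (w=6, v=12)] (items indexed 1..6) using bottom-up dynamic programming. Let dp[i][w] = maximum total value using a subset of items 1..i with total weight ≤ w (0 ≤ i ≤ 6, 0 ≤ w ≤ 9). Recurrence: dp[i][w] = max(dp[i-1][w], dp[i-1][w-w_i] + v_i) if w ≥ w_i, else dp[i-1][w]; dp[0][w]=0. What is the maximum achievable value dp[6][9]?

i\w   0   1   2   3   4   5   6   7   8   9
  0   0   0   0   0   0   0   0   0   0   0
  1   0   0   0   0  10  10  10  10  10  10
  2   0   0   0   6  10  10  10  16  16  16
  3   0   0   0   6  10  10  10  16  16  17
  4   0   0   0   6  10  10  10  16  16  17
  5   0   0   9   9  10  15  19  19  19  25
  6   0   0   9   9  10  15  19  19  21  25

25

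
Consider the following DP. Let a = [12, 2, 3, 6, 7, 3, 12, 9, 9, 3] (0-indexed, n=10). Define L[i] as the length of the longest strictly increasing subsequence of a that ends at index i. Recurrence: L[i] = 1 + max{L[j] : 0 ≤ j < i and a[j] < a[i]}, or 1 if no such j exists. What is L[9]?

   i    0    1    2    3    4    5    6    7    8    9
a[i]   12    2    3    6    7    3   12    9    9    3
L[i]    1    1    2    3    4    2    5    5    5    2

2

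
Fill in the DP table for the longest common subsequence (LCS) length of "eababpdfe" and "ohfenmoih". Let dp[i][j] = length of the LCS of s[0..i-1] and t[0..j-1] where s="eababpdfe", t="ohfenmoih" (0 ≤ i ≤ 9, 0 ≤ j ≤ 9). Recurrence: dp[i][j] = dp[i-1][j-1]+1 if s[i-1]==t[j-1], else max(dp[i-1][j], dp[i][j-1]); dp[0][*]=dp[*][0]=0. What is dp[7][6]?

   ''  o  h  f  e  n  m  o  i  h
''  0  0  0  0  0  0  0  0  0  0
 e  0  0  0  0  1  1  1  1  1  1
 a  0  0  0  0  1  1  1  1  1  1
 b  0  0  0  0  1  1  1  1  1  1
 a  0  0  0  0  1  1  1  1  1  1
 b  0  0  0  0  1  1  1  1  1  1
 p  0  0  0  0  1  1  1  1  1  1
 d  0  0  0  0  1  1  1  1  1  1
 f  0  0  0  1  1  1  1  1  1  1
 e  0  0  0  1  2  2  2  2  2  2

1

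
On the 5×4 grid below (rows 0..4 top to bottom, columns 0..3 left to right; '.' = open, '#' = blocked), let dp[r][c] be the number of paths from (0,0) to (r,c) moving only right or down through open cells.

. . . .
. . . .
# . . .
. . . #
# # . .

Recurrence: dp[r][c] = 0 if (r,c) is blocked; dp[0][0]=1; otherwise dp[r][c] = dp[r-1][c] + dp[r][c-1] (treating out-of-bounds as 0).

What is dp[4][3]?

r\c   0   1   2   3
  0   1   1   1   1
  1   1   2   3   4
  2   0   2   5   9
  3   0   2   7   0
  4   0   0   7   7

7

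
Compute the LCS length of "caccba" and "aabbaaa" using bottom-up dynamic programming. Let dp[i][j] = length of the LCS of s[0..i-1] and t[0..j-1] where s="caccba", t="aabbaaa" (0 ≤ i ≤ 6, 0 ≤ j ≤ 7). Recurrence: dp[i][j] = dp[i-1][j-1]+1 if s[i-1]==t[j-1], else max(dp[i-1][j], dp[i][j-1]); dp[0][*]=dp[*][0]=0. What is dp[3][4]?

1

   ''  a  a  b  b  a  a  a
''  0  0  0  0  0  0  0  0
 c  0  0  0  0  0  0  0  0
 a  0  1  1  1  1  1  1  1
 c  0  1  1  1  1  1  1  1
 c  0  1  1  1  1  1  1  1
 b  0  1  1  2  2  2  2  2
 a  0  1  2  2  2  3  3  3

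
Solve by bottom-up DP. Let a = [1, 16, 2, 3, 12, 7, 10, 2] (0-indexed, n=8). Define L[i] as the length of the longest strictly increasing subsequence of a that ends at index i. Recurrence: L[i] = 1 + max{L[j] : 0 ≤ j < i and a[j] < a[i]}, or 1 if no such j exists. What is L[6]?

5

   i    0    1    2    3    4    5    6    7
a[i]    1   16    2    3   12    7   10    2
L[i]    1    2    2    3    4    4    5    2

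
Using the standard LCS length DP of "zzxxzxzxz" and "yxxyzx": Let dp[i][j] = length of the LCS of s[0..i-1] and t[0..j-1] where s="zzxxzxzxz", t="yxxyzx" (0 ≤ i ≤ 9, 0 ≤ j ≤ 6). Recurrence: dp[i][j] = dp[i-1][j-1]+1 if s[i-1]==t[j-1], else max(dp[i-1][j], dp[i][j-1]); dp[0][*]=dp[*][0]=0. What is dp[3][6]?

   ''  y  x  x  y  z  x
''  0  0  0  0  0  0  0
 z  0  0  0  0  0  1  1
 z  0  0  0  0  0  1  1
 x  0  0  1  1  1  1  2
 x  0  0  1  2  2  2  2
 z  0  0  1  2  2  3  3
 x  0  0  1  2  2  3  4
 z  0  0  1  2  2  3  4
 x  0  0  1  2  2  3  4
 z  0  0  1  2  2  3  4

2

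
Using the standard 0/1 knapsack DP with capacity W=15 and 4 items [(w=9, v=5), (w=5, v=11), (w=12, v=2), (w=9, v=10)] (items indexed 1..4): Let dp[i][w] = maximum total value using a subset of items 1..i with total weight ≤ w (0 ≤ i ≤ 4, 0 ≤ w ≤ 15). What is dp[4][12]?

11

i\w   0   1   2   3   4   5   6   7   8   9  10  11  12  13  14  15
  0   0   0   0   0   0   0   0   0   0   0   0   0   0   0   0   0
  1   0   0   0   0   0   0   0   0   0   5   5   5   5   5   5   5
  2   0   0   0   0   0  11  11  11  11  11  11  11  11  11  16  16
  3   0   0   0   0   0  11  11  11  11  11  11  11  11  11  16  16
  4   0   0   0   0   0  11  11  11  11  11  11  11  11  11  21  21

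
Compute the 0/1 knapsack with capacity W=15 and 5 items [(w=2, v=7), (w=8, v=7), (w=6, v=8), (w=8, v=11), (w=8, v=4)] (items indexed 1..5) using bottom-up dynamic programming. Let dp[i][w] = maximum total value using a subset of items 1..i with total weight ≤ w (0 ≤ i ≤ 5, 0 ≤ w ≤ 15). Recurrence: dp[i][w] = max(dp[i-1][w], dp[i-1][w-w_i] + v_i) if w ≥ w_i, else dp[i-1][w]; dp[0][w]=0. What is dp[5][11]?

18

i\w   0   1   2   3   4   5   6   7   8   9  10  11  12  13  14  15
  0   0   0   0   0   0   0   0   0   0   0   0   0   0   0   0   0
  1   0   0   7   7   7   7   7   7   7   7   7   7   7   7   7   7
  2   0   0   7   7   7   7   7   7   7   7  14  14  14  14  14  14
  3   0   0   7   7   7   7   8   8  15  15  15  15  15  15  15  15
  4   0   0   7   7   7   7   8   8  15  15  18  18  18  18  19  19
  5   0   0   7   7   7   7   8   8  15  15  18  18  18  18  19  19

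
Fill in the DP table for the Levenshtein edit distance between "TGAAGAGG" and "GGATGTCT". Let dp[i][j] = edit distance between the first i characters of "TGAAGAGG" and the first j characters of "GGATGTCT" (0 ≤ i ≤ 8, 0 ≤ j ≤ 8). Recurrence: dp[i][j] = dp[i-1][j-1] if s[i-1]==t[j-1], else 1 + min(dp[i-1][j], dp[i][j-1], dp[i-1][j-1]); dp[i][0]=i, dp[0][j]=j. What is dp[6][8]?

   ''  G  G  A  T  G  T  C  T
''  0  1  2  3  4  5  6  7  8
 T  1  1  2  3  3  4  5  6  7
 G  2  1  1  2  3  3  4  5  6
 A  3  2  2  1  2  3  4  5  6
 A  4  3  3  2  2  3  4  5  6
 G  5  4  3  3  3  2  3  4  5
 A  6  5  4  3  4  3  3  4  5
 G  7  6  5  4  4  4  4  4  5
 G  8  7  6  5  5  4  5  5  5

5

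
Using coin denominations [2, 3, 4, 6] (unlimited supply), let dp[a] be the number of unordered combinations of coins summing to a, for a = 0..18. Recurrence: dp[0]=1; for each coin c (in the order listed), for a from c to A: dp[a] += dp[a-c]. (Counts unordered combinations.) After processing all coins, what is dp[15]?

after  coin     0     1     2     3     4     5     6     7     8     9    10    11    12    13    14    15    16    17    18
          2     1     0     1     0     1     0     1     0     1     0     1     0     1     0     1     0     1     0     1
          3     1     0     1     1     1     1     2     1     2     2     2     2     3     2     3     3     3     3     4
          4     1     0     1     1     2     1     3     2     4     3     5     4     7     5     8     7    10     8    12
          6     1     0     1     1     2     1     4     2     5     4     7     5    11     7    13    11    17    13    23

11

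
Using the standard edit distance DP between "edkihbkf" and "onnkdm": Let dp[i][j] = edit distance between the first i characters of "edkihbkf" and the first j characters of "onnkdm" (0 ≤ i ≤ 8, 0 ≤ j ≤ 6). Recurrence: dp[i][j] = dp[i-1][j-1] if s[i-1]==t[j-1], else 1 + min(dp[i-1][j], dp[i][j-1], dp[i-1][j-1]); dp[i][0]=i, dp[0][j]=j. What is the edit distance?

   ''  o  n  n  k  d  m
''  0  1  2  3  4  5  6
 e  1  1  2  3  4  5  6
 d  2  2  2  3  4  4  5
 k  3  3  3  3  3  4  5
 i  4  4  4  4  4  4  5
 h  5  5  5  5  5  5  5
 b  6  6  6  6  6  6  6
 k  7  7  7  7  6  7  7
 f  8  8  8  8  7  7  8

8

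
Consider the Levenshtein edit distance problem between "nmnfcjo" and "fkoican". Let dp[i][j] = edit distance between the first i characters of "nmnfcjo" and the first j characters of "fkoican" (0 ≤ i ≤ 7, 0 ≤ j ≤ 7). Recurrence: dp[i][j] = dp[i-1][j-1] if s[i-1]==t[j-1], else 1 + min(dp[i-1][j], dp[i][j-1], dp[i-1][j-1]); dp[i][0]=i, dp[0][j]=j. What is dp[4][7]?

7

   ''  f  k  o  i  c  a  n
''  0  1  2  3  4  5  6  7
 n  1  1  2  3  4  5  6  6
 m  2  2  2  3  4  5  6  7
 n  3  3  3  3  4  5  6  6
 f  4  3  4  4  4  5  6  7
 c  5  4  4  5  5  4  5  6
 j  6  5  5  5  6  5  5  6
 o  7  6  6  5  6  6  6  6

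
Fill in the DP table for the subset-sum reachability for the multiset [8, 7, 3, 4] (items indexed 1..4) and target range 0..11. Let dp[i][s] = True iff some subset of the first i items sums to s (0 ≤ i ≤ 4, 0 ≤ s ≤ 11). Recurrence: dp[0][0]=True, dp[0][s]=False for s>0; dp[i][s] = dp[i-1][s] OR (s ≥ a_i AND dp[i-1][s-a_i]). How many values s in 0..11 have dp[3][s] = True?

i\s   0   1   2   3   4   5   6   7   8   9  10  11
  0   T   F   F   F   F   F   F   F   F   F   F   F
  1   T   F   F   F   F   F   F   F   T   F   F   F
  2   T   F   F   F   F   F   F   T   T   F   F   F
  3   T   F   F   T   F   F   F   T   T   F   T   T
  4   T   F   F   T   T   F   F   T   T   F   T   T

6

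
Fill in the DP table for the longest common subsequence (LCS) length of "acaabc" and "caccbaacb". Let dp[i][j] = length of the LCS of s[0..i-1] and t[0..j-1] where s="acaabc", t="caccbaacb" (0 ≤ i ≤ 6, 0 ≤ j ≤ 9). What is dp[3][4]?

2

   ''  c  a  c  c  b  a  a  c  b
''  0  0  0  0  0  0  0  0  0  0
 a  0  0  1  1  1  1  1  1  1  1
 c  0  1  1  2  2  2  2  2  2  2
 a  0  1  2  2  2  2  3  3  3  3
 a  0  1  2  2  2  2  3  4  4  4
 b  0  1  2  2  2  3  3  4  4  5
 c  0  1  2  3  3  3  3  4  5  5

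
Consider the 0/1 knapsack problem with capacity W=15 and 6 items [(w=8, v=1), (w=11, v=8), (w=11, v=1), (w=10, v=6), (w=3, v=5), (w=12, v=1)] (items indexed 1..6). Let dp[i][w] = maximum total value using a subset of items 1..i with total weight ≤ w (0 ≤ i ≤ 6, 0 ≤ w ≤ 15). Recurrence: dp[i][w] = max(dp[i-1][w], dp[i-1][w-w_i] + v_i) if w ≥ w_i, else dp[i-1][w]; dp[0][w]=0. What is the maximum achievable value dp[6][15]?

i\w   0   1   2   3   4   5   6   7   8   9  10  11  12  13  14  15
  0   0   0   0   0   0   0   0   0   0   0   0   0   0   0   0   0
  1   0   0   0   0   0   0   0   0   1   1   1   1   1   1   1   1
  2   0   0   0   0   0   0   0   0   1   1   1   8   8   8   8   8
  3   0   0   0   0   0   0   0   0   1   1   1   8   8   8   8   8
  4   0   0   0   0   0   0   0   0   1   1   6   8   8   8   8   8
  5   0   0   0   5   5   5   5   5   5   5   6   8   8  11  13  13
  6   0   0   0   5   5   5   5   5   5   5   6   8   8  11  13  13

13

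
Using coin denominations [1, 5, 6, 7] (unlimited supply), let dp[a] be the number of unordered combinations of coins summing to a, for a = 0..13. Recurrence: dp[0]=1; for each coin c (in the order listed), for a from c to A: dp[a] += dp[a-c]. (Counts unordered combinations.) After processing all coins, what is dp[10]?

after  coin     0     1     2     3     4     5     6     7     8     9    10    11    12    13
          1     1     1     1     1     1     1     1     1     1     1     1     1     1     1
          5     1     1     1     1     1     2     2     2     2     2     3     3     3     3
          6     1     1     1     1     1     2     3     3     3     3     4     5     6     6
          7     1     1     1     1     1     2     3     4     4     4     5     6     8     9

5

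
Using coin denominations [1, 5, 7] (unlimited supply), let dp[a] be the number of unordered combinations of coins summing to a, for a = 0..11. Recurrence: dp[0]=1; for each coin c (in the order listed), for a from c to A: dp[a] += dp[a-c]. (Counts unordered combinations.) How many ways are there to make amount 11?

after  coin     0     1     2     3     4     5     6     7     8     9    10    11
          1     1     1     1     1     1     1     1     1     1     1     1     1
          5     1     1     1     1     1     2     2     2     2     2     3     3
          7     1     1     1     1     1     2     2     3     3     3     4     4

4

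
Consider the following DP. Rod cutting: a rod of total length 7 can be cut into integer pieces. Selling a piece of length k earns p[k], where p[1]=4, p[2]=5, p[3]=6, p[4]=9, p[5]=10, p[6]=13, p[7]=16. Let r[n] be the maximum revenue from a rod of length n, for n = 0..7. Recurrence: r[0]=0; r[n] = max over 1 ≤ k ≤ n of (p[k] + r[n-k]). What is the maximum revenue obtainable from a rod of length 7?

   n    0    1    2    3    4    5    6    7
r[n]    0    4    8   12   16   20   24   28

28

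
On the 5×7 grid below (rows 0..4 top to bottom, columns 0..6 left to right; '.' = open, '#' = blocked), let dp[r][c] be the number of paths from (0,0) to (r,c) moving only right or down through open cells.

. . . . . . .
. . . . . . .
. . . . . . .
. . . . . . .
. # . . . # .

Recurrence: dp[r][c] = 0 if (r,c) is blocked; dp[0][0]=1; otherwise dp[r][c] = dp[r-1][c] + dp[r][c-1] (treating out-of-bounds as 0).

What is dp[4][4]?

r\c   0   1   2   3   4   5   6
  0   1   1   1   1   1   1   1
  1   1   2   3   4   5   6   7
  2   1   3   6  10  15  21  28
  3   1   4  10  20  35  56  84
  4   1   0  10  30  65   0  84

65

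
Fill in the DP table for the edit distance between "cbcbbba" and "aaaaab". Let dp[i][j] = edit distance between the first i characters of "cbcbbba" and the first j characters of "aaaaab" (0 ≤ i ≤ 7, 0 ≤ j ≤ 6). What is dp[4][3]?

4

   ''  a  a  a  a  a  b
''  0  1  2  3  4  5  6
 c  1  1  2  3  4  5  6
 b  2  2  2  3  4  5  5
 c  3  3  3  3  4  5  6
 b  4  4  4  4  4  5  5
 b  5  5  5  5  5  5  5
 b  6  6  6  6  6  6  5
 a  7  6  6  6  6  6  6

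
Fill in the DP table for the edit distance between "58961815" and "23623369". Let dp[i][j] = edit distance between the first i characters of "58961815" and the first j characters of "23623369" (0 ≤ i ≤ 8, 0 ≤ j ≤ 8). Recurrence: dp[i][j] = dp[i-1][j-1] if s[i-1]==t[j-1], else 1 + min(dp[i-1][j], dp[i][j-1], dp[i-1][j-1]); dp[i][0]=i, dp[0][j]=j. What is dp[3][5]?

5

   ''  2  3  6  2  3  3  6  9
''  0  1  2  3  4  5  6  7  8
 5  1  1  2  3  4  5  6  7  8
 8  2  2  2  3  4  5  6  7  8
 9  3  3  3  3  4  5  6  7  7
 6  4  4  4  3  4  5  6  6  7
 1  5  5  5  4  4  5  6  7  7
 8  6  6  6  5  5  5  6  7  8
 1  7  7  7  6  6  6  6  7  8
 5  8  8  8  7  7  7  7  7  8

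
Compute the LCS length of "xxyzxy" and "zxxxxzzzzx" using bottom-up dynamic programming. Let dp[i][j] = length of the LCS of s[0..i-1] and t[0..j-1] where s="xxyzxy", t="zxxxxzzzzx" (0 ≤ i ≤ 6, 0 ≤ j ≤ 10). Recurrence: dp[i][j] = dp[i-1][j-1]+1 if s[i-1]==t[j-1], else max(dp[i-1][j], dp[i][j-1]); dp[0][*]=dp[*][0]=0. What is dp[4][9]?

3

   ''  z  x  x  x  x  z  z  z  z  x
''  0  0  0  0  0  0  0  0  0  0  0
 x  0  0  1  1  1  1  1  1  1  1  1
 x  0  0  1  2  2  2  2  2  2  2  2
 y  0  0  1  2  2  2  2  2  2  2  2
 z  0  1  1  2  2  2  3  3  3  3  3
 x  0  1  2  2  3  3  3  3  3  3  4
 y  0  1  2  2  3  3  3  3  3  3  4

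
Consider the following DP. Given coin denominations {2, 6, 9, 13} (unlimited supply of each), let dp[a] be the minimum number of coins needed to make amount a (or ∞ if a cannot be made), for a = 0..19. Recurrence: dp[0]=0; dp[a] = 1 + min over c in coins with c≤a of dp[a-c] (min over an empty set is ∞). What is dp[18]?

 a  0  1  2  3  4  5  6  7  8  9 10 11 12 13 14 15 16 17 18 19
dp  0  -  1  -  2  -  1  -  2  1  3  2  2  1  3  2  4  3  2  2
(- denotes ∞ / unreachable)

2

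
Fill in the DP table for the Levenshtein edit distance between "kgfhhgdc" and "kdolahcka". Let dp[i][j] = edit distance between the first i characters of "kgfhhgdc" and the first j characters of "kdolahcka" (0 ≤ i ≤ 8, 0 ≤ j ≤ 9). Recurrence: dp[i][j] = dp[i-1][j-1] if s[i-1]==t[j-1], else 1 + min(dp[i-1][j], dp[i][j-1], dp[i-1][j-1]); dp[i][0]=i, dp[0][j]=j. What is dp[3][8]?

7

   ''  k  d  o  l  a  h  c  k  a
''  0  1  2  3  4  5  6  7  8  9
 k  1  0  1  2  3  4  5  6  7  8
 g  2  1  1  2  3  4  5  6  7  8
 f  3  2  2  2  3  4  5  6  7  8
 h  4  3  3  3  3  4  4  5  6  7
 h  5  4  4  4  4  4  4  5  6  7
 g  6  5  5  5  5  5  5  5  6  7
 d  7  6  5  6  6  6  6  6  6  7
 c  8  7  6  6  7  7  7  6  7  7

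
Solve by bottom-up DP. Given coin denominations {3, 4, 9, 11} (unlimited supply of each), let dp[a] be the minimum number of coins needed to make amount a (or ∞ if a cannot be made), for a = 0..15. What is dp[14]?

 a  0  1  2  3  4  5  6  7  8  9 10 11 12 13 14 15
dp  0  -  -  1  1  -  2  2  2  1  3  1  2  2  2  2
(- denotes ∞ / unreachable)

2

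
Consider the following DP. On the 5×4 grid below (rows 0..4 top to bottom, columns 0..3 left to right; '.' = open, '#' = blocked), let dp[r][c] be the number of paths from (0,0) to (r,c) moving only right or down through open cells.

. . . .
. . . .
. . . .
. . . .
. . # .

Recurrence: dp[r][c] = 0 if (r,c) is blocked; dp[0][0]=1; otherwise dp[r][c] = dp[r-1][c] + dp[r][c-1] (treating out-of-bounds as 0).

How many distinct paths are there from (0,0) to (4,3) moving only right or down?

20

r\c   0   1   2   3
  0   1   1   1   1
  1   1   2   3   4
  2   1   3   6  10
  3   1   4  10  20
  4   1   5   0  20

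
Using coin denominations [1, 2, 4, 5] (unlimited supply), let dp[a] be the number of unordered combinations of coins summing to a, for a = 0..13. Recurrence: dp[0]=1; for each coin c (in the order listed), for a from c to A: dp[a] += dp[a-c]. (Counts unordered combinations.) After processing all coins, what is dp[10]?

after  coin     0     1     2     3     4     5     6     7     8     9    10    11    12    13
          1     1     1     1     1     1     1     1     1     1     1     1     1     1     1
          2     1     1     2     2     3     3     4     4     5     5     6     6     7     7
          4     1     1     2     2     4     4     6     6     9     9    12    12    16    16
          5     1     1     2     2     4     5     7     8    11    13    17    19    24    27

17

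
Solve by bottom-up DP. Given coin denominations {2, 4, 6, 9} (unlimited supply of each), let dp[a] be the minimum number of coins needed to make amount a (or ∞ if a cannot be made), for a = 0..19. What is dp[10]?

 a  0  1  2  3  4  5  6  7  8  9 10 11 12 13 14 15 16 17 18 19
dp  0  -  1  -  1  -  1  -  2  1  2  2  2  2  3  2  3  3  2  3
(- denotes ∞ / unreachable)

2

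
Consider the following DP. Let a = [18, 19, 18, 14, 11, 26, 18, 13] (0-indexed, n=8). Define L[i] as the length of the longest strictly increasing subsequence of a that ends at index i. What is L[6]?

2

   i    0    1    2    3    4    5    6    7
a[i]   18   19   18   14   11   26   18   13
L[i]    1    2    1    1    1    3    2    2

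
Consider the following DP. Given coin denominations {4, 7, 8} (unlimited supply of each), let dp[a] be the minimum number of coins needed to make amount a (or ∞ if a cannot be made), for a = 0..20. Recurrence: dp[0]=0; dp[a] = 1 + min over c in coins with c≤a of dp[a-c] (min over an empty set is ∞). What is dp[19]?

 a  0  1  2  3  4  5  6  7  8  9 10 11 12 13 14 15 16 17 18 19 20
dp  0  -  -  -  1  -  -  1  1  -  -  2  2  -  2  2  2  -  3  3  3
(- denotes ∞ / unreachable)

3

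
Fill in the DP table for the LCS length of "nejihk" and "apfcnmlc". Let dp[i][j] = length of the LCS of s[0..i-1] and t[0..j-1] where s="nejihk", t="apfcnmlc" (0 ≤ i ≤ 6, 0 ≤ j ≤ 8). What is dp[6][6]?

1

   ''  a  p  f  c  n  m  l  c
''  0  0  0  0  0  0  0  0  0
 n  0  0  0  0  0  1  1  1  1
 e  0  0  0  0  0  1  1  1  1
 j  0  0  0  0  0  1  1  1  1
 i  0  0  0  0  0  1  1  1  1
 h  0  0  0  0  0  1  1  1  1
 k  0  0  0  0  0  1  1  1  1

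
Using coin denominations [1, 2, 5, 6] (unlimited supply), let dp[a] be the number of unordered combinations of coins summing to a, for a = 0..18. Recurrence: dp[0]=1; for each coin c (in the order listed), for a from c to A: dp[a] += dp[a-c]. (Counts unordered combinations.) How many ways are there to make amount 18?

after  coin     0     1     2     3     4     5     6     7     8     9    10    11    12    13    14    15    16    17    18
          1     1     1     1     1     1     1     1     1     1     1     1     1     1     1     1     1     1     1     1
          2     1     1     2     2     3     3     4     4     5     5     6     6     7     7     8     8     9     9    10
          5     1     1     2     2     3     4     5     6     7     8    10    11    13    14    16    18    20    22    24
          6     1     1     2     2     3     4     6     7     9    10    13    15    19    21    25    28    33    37    43

43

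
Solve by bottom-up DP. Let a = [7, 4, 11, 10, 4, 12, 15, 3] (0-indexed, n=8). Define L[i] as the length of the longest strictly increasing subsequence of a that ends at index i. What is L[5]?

   i    0    1    2    3    4    5    6    7
a[i]    7    4   11   10    4   12   15    3
L[i]    1    1    2    2    1    3    4    1

3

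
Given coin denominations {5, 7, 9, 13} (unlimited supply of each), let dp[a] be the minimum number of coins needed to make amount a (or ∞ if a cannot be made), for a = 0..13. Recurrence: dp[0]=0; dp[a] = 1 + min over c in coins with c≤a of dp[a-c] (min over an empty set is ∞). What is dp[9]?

 a  0  1  2  3  4  5  6  7  8  9 10 11 12 13
dp  0  -  -  -  -  1  -  1  -  1  2  -  2  1
(- denotes ∞ / unreachable)

1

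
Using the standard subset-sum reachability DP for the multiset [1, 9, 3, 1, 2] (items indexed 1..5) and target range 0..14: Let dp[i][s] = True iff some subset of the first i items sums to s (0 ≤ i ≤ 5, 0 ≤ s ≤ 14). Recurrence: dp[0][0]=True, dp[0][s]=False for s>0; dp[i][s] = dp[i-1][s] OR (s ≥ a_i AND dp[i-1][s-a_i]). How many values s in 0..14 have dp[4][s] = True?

i\s   0   1   2   3   4   5   6   7   8   9  10  11  12  13  14
  0   T   F   F   F   F   F   F   F   F   F   F   F   F   F   F
  1   T   T   F   F   F   F   F   F   F   F   F   F   F   F   F
  2   T   T   F   F   F   F   F   F   F   T   T   F   F   F   F
  3   T   T   F   T   T   F   F   F   F   T   T   F   T   T   F
  4   T   T   T   T   T   T   F   F   F   T   T   T   T   T   T
  5   T   T   T   T   T   T   T   T   F   T   T   T   T   T   T

12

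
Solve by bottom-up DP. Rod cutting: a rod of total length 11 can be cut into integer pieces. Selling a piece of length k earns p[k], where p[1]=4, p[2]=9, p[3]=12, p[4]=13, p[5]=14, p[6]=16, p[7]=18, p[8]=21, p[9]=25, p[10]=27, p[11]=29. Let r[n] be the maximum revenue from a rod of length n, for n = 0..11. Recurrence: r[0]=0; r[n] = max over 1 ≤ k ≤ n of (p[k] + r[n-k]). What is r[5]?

   n    0    1    2    3    4    5    6    7    8    9   10   11
r[n]    0    4    9   13   18   22   27   31   36   40   45   49

22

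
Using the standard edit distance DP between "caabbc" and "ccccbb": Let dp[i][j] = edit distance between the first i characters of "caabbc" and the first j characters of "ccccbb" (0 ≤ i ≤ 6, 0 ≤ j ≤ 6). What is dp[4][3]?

3

   ''  c  c  c  c  b  b
''  0  1  2  3  4  5  6
 c  1  0  1  2  3  4  5
 a  2  1  1  2  3  4  5
 a  3  2  2  2  3  4  5
 b  4  3  3  3  3  3  4
 b  5  4  4  4  4  3  3
 c  6  5  4  4  4  4  4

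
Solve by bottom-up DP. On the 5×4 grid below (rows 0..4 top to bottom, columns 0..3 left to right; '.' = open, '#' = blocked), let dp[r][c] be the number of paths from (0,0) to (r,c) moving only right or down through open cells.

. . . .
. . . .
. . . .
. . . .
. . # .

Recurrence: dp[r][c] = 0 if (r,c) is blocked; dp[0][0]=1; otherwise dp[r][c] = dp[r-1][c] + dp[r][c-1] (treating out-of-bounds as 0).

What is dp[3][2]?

10

r\c   0   1   2   3
  0   1   1   1   1
  1   1   2   3   4
  2   1   3   6  10
  3   1   4  10  20
  4   1   5   0  20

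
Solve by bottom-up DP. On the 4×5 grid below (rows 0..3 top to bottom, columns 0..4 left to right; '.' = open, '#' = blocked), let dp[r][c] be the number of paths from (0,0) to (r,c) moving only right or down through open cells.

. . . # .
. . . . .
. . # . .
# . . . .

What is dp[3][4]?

12

r\c   0   1   2   3   4
  0   1   1   1   0   0
  1   1   2   3   3   3
  2   1   3   0   3   6
  3   0   3   3   6  12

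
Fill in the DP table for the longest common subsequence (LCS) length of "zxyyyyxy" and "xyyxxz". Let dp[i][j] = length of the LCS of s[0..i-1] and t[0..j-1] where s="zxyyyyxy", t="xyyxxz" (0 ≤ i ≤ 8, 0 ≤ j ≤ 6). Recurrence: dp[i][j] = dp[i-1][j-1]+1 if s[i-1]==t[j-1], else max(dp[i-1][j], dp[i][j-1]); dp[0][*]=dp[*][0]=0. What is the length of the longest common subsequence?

4

   ''  x  y  y  x  x  z
''  0  0  0  0  0  0  0
 z  0  0  0  0  0  0  1
 x  0  1  1  1  1  1  1
 y  0  1  2  2  2  2  2
 y  0  1  2  3  3  3  3
 y  0  1  2  3  3  3  3
 y  0  1  2  3  3  3  3
 x  0  1  2  3  4  4  4
 y  0  1  2  3  4  4  4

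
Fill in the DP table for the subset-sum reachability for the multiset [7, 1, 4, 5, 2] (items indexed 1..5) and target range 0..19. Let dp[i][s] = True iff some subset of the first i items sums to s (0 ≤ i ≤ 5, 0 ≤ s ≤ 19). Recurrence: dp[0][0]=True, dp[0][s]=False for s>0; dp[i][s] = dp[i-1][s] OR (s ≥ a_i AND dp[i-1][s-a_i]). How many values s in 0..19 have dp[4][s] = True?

i\s   0   1   2   3   4   5   6   7   8   9  10  11  12  13  14  15  16  17  18  19
  0   T   F   F   F   F   F   F   F   F   F   F   F   F   F   F   F   F   F   F   F
  1   T   F   F   F   F   F   F   T   F   F   F   F   F   F   F   F   F   F   F   F
  2   T   T   F   F   F   F   F   T   T   F   F   F   F   F   F   F   F   F   F   F
  3   T   T   F   F   T   T   F   T   T   F   F   T   T   F   F   F   F   F   F   F
  4   T   T   F   F   T   T   T   T   T   T   T   T   T   T   F   F   T   T   F   F
  5   T   T   T   T   T   T   T   T   T   T   T   T   T   T   T   T   T   T   T   T

14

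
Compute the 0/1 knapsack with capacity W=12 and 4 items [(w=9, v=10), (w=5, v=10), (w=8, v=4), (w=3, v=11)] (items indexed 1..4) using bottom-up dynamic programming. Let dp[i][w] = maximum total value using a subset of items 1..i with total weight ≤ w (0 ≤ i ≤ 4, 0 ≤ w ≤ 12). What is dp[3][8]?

i\w   0   1   2   3   4   5   6   7   8   9  10  11  12
  0   0   0   0   0   0   0   0   0   0   0   0   0   0
  1   0   0   0   0   0   0   0   0   0  10  10  10  10
  2   0   0   0   0   0  10  10  10  10  10  10  10  10
  3   0   0   0   0   0  10  10  10  10  10  10  10  10
  4   0   0   0  11  11  11  11  11  21  21  21  21  21

10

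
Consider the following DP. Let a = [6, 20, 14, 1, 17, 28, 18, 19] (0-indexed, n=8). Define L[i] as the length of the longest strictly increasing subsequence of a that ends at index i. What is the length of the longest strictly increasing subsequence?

5

   i    0    1    2    3    4    5    6    7
a[i]    6   20   14    1   17   28   18   19
L[i]    1    2    2    1    3    4    4    5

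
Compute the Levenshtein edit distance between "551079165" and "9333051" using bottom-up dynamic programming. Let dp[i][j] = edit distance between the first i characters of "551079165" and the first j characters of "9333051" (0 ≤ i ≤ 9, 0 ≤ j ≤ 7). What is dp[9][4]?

8

   ''  9  3  3  3  0  5  1
''  0  1  2  3  4  5  6  7
 5  1  1  2  3  4  5  5  6
 5  2  2  2  3  4  5  5  6
 1  3  3  3  3  4  5  6  5
 0  4  4  4  4  4  4  5  6
 7  5  5  5  5  5  5  5  6
 9  6  5  6  6  6  6  6  6
 1  7  6  6  7  7  7  7  6
 6  8  7  7  7  8  8  8  7
 5  9  8  8  8  8  9  8  8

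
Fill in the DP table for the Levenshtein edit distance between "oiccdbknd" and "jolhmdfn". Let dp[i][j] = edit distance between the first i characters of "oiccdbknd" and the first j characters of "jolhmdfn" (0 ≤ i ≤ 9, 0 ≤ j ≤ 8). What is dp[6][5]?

6

   ''  j  o  l  h  m  d  f  n
''  0  1  2  3  4  5  6  7  8
 o  1  1  1  2  3  4  5  6  7
 i  2  2  2  2  3  4  5  6  7
 c  3  3  3  3  3  4  5  6  7
 c  4  4  4  4  4  4  5  6  7
 d  5  5  5  5  5  5  4  5  6
 b  6  6  6  6  6  6  5  5  6
 k  7  7  7  7  7  7  6  6  6
 n  8  8  8  8  8  8  7  7  6
 d  9  9  9  9  9  9  8  8  7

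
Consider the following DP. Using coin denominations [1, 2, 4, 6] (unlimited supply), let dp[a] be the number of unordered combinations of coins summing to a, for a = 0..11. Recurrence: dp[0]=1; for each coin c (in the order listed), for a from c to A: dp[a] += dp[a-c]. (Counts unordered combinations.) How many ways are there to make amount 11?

16

after  coin     0     1     2     3     4     5     6     7     8     9    10    11
          1     1     1     1     1     1     1     1     1     1     1     1     1
          2     1     1     2     2     3     3     4     4     5     5     6     6
          4     1     1     2     2     4     4     6     6     9     9    12    12
          6     1     1     2     2     4     4     7     7    11    11    16    16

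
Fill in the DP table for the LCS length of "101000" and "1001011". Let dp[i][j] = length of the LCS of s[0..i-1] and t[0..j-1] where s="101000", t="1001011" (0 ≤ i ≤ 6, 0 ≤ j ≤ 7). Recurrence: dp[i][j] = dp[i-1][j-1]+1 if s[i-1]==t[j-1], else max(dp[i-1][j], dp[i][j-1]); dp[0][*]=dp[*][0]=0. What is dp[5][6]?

4

   ''  1  0  0  1  0  1  1
''  0  0  0  0  0  0  0  0
 1  0  1  1  1  1  1  1  1
 0  0  1  2  2  2  2  2  2
 1  0  1  2  2  3  3  3  3
 0  0  1  2  3  3  4  4  4
 0  0  1  2  3  3  4  4  4
 0  0  1  2  3  3  4  4  4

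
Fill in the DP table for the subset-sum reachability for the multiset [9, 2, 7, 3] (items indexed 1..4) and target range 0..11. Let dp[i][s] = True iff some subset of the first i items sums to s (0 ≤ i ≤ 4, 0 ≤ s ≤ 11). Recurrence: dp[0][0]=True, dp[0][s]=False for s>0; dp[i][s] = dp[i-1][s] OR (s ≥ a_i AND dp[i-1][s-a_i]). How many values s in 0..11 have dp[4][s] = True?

8

i\s   0   1   2   3   4   5   6   7   8   9  10  11
  0   T   F   F   F   F   F   F   F   F   F   F   F
  1   T   F   F   F   F   F   F   F   F   T   F   F
  2   T   F   T   F   F   F   F   F   F   T   F   T
  3   T   F   T   F   F   F   F   T   F   T   F   T
  4   T   F   T   T   F   T   F   T   F   T   T   T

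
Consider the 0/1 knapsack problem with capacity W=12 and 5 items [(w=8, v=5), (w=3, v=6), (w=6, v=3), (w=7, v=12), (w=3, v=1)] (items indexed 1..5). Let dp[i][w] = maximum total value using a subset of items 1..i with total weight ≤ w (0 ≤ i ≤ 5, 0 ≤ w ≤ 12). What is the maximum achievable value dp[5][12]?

18

i\w   0   1   2   3   4   5   6   7   8   9  10  11  12
  0   0   0   0   0   0   0   0   0   0   0   0   0   0
  1   0   0   0   0   0   0   0   0   5   5   5   5   5
  2   0   0   0   6   6   6   6   6   6   6   6  11  11
  3   0   0   0   6   6   6   6   6   6   9   9  11  11
  4   0   0   0   6   6   6   6  12  12  12  18  18  18
  5   0   0   0   6   6   6   7  12  12  12  18  18  18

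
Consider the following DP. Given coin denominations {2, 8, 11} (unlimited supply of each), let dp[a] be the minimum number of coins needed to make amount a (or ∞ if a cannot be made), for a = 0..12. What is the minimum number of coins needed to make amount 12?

 a  0  1  2  3  4  5  6  7  8  9 10 11 12
dp  0  -  1  -  2  -  3  -  1  -  2  1  3
(- denotes ∞ / unreachable)

3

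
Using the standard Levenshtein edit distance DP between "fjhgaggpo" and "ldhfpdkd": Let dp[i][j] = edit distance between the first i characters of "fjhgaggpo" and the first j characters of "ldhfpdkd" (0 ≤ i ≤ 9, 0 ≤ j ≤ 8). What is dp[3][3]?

   ''  l  d  h  f  p  d  k  d
''  0  1  2  3  4  5  6  7  8
 f  1  1  2  3  3  4  5  6  7
 j  2  2  2  3  4  4  5  6  7
 h  3  3  3  2  3  4  5  6  7
 g  4  4  4  3  3  4  5  6  7
 a  5  5  5  4  4  4  5  6  7
 g  6  6  6  5  5  5  5  6  7
 g  7  7  7  6  6  6  6  6  7
 p  8  8  8  7  7  6  7  7  7
 o  9  9  9  8  8  7  7  8  8

2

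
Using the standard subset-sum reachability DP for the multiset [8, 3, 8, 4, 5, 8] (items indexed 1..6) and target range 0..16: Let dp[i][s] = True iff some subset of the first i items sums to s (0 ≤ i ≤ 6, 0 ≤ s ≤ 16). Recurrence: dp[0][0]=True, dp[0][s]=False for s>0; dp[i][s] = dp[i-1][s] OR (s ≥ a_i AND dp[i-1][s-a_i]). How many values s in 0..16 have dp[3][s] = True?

5

i\s   0   1   2   3   4   5   6   7   8   9  10  11  12  13  14  15  16
  0   T   F   F   F   F   F   F   F   F   F   F   F   F   F   F   F   F
  1   T   F   F   F   F   F   F   F   T   F   F   F   F   F   F   F   F
  2   T   F   F   T   F   F   F   F   T   F   F   T   F   F   F   F   F
  3   T   F   F   T   F   F   F   F   T   F   F   T   F   F   F   F   T
  4   T   F   F   T   T   F   F   T   T   F   F   T   T   F   F   T   T
  5   T   F   F   T   T   T   F   T   T   T   F   T   T   T   F   T   T
  6   T   F   F   T   T   T   F   T   T   T   F   T   T   T   F   T   T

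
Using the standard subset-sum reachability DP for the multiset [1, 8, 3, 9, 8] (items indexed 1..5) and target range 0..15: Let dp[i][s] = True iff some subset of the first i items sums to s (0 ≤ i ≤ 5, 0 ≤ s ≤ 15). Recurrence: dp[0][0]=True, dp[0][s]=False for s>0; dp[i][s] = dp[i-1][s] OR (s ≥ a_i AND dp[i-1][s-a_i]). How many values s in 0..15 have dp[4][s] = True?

i\s   0   1   2   3   4   5   6   7   8   9  10  11  12  13  14  15
  0   T   F   F   F   F   F   F   F   F   F   F   F   F   F   F   F
  1   T   T   F   F   F   F   F   F   F   F   F   F   F   F   F   F
  2   T   T   F   F   F   F   F   F   T   T   F   F   F   F   F   F
  3   T   T   F   T   T   F   F   F   T   T   F   T   T   F   F   F
  4   T   T   F   T   T   F   F   F   T   T   T   T   T   T   F   F
  5   T   T   F   T   T   F   F   F   T   T   T   T   T   T   F   F

10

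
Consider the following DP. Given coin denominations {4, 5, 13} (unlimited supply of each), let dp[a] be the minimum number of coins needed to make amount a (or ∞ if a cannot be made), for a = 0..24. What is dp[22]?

 a  0  1  2  3  4  5  6  7  8  9 10 11 12 13 14 15 16 17 18 19 20 21 22 23 24
dp  0  -  -  -  1  1  -  -  2  2  2  -  3  1  3  3  4  2  2  4  4  3  3  3  5
(- denotes ∞ / unreachable)

3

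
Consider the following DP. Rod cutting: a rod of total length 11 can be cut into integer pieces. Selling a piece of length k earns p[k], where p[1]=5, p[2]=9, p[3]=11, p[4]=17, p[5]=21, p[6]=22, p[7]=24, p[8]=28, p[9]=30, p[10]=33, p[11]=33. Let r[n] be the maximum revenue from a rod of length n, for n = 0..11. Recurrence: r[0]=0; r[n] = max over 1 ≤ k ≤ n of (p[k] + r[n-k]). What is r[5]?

   n    0    1    2    3    4    5    6    7    8    9   10   11
r[n]    0    5   10   15   20   25   30   35   40   45   50   55

25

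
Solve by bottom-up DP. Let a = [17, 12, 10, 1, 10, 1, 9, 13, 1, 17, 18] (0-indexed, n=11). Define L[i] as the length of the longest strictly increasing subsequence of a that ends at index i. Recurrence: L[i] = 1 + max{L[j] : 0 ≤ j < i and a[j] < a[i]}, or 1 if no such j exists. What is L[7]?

   i    0    1    2    3    4    5    6    7    8    9   10
a[i]   17   12   10    1   10    1    9   13    1   17   18
L[i]    1    1    1    1    2    1    2    3    1    4    5

3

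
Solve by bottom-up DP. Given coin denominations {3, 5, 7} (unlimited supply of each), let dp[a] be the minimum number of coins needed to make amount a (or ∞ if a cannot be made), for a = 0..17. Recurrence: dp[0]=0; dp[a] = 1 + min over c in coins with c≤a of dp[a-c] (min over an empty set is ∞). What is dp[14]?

 a  0  1  2  3  4  5  6  7  8  9 10 11 12 13 14 15 16 17
dp  0  -  -  1  -  1  2  1  2  3  2  3  2  3  2  3  4  3
(- denotes ∞ / unreachable)

2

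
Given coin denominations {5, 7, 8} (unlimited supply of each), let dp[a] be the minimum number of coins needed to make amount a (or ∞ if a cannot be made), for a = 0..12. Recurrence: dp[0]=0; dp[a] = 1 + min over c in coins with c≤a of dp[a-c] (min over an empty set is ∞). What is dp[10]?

 a  0  1  2  3  4  5  6  7  8  9 10 11 12
dp  0  -  -  -  -  1  -  1  1  -  2  -  2
(- denotes ∞ / unreachable)

2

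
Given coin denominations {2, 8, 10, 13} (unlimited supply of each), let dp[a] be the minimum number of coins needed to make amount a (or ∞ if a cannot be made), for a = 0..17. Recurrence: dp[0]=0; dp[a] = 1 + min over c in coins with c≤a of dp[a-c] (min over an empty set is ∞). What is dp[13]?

 a  0  1  2  3  4  5  6  7  8  9 10 11 12 13 14 15 16 17
dp  0  -  1  -  2  -  3  -  1  -  1  -  2  1  3  2  2  3
(- denotes ∞ / unreachable)

1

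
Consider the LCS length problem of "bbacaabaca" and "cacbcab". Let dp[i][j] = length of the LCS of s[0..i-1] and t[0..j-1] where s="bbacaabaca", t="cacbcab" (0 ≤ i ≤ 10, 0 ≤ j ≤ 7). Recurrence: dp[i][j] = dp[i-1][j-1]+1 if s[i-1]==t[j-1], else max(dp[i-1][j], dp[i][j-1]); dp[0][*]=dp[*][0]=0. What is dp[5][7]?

   ''  c  a  c  b  c  a  b
''  0  0  0  0  0  0  0  0
 b  0  0  0  0  1  1  1  1
 b  0  0  0  0  1  1  1  2
 a  0  0  1  1  1  1  2  2
 c  0  1  1  2  2  2  2  2
 a  0  1  2  2  2  2  3  3
 a  0  1  2  2  2  2  3  3
 b  0  1  2  2  3  3  3  4
 a  0  1  2  2  3  3  4  4
 c  0  1  2  3  3  4  4  4
 a  0  1  2  3  3  4  5  5

3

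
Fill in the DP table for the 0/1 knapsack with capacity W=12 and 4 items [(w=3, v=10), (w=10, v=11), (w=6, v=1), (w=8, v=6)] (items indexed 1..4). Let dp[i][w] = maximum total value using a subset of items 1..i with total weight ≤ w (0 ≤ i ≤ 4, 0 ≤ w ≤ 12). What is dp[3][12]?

11

i\w   0   1   2   3   4   5   6   7   8   9  10  11  12
  0   0   0   0   0   0   0   0   0   0   0   0   0   0
  1   0   0   0  10  10  10  10  10  10  10  10  10  10
  2   0   0   0  10  10  10  10  10  10  10  11  11  11
  3   0   0   0  10  10  10  10  10  10  11  11  11  11
  4   0   0   0  10  10  10  10  10  10  11  11  16  16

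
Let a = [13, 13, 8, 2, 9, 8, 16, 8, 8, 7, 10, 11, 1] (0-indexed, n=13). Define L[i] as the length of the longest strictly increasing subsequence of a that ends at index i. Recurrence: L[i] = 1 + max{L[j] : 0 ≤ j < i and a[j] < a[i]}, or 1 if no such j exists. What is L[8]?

   i    0    1    2    3    4    5    6    7    8    9   10   11   12
a[i]   13   13    8    2    9    8   16    8    8    7   10   11    1
L[i]    1    1    1    1    2    2    3    2    2    2    3    4    1

2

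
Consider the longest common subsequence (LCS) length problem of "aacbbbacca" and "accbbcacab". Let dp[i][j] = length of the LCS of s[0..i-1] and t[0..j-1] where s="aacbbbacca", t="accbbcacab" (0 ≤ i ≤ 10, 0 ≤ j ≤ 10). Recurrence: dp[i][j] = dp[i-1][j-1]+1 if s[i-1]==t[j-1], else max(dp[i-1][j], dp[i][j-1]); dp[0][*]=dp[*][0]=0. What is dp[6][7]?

4

   ''  a  c  c  b  b  c  a  c  a  b
''  0  0  0  0  0  0  0  0  0  0  0
 a  0  1  1  1  1  1  1  1  1  1  1
 a  0  1  1  1  1  1  1  2  2  2  2
 c  0  1  2  2  2  2  2  2  3  3  3
 b  0  1  2  2  3  3  3  3  3  3  4
 b  0  1  2  2  3  4  4  4  4  4  4
 b  0  1  2  2  3  4  4  4  4  4  5
 a  0  1  2  2  3  4  4  5  5  5  5
 c  0  1  2  3  3  4  5  5  6  6  6
 c  0  1  2  3  3  4  5  5  6  6  6
 a  0  1  2  3  3  4  5  6  6  7  7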